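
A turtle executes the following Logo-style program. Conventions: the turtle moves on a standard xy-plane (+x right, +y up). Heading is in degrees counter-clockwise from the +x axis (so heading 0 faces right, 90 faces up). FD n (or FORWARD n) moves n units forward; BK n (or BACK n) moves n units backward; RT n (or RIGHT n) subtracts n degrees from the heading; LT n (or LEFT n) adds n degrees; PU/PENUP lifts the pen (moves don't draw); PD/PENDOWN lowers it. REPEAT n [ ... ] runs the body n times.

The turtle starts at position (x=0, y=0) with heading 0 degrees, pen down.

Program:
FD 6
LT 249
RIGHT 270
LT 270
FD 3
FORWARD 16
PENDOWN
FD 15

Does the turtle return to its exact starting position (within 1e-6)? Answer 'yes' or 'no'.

Executing turtle program step by step:
Start: pos=(0,0), heading=0, pen down
FD 6: (0,0) -> (6,0) [heading=0, draw]
LT 249: heading 0 -> 249
RT 270: heading 249 -> 339
LT 270: heading 339 -> 249
FD 3: (6,0) -> (4.925,-2.801) [heading=249, draw]
FD 16: (4.925,-2.801) -> (-0.809,-17.738) [heading=249, draw]
PD: pen down
FD 15: (-0.809,-17.738) -> (-6.185,-31.742) [heading=249, draw]
Final: pos=(-6.185,-31.742), heading=249, 4 segment(s) drawn

Start position: (0, 0)
Final position: (-6.185, -31.742)
Distance = 32.339; >= 1e-6 -> NOT closed

Answer: no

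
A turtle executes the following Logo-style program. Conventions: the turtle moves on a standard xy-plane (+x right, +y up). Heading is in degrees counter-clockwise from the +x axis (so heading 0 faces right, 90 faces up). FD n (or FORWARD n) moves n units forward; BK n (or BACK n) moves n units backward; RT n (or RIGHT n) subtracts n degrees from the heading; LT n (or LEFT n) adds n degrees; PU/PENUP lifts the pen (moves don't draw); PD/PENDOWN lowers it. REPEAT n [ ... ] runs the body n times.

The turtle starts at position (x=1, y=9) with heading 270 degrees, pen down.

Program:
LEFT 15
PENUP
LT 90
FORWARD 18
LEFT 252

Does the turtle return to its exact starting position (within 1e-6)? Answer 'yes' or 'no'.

Answer: no

Derivation:
Executing turtle program step by step:
Start: pos=(1,9), heading=270, pen down
LT 15: heading 270 -> 285
PU: pen up
LT 90: heading 285 -> 15
FD 18: (1,9) -> (18.387,13.659) [heading=15, move]
LT 252: heading 15 -> 267
Final: pos=(18.387,13.659), heading=267, 0 segment(s) drawn

Start position: (1, 9)
Final position: (18.387, 13.659)
Distance = 18; >= 1e-6 -> NOT closed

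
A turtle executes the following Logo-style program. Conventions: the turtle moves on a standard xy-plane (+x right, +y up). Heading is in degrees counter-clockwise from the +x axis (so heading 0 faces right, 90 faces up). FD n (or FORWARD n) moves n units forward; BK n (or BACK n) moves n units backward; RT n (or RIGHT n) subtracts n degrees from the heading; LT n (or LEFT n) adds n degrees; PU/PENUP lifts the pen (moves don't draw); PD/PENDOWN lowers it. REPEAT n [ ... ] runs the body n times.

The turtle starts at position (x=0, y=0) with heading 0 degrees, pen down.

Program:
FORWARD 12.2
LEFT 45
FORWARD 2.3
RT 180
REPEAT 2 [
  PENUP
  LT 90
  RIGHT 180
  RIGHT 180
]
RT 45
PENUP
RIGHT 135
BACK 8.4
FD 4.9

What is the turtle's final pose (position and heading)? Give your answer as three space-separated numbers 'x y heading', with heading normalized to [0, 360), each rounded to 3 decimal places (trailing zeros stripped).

Answer: 16.301 4.101 225

Derivation:
Executing turtle program step by step:
Start: pos=(0,0), heading=0, pen down
FD 12.2: (0,0) -> (12.2,0) [heading=0, draw]
LT 45: heading 0 -> 45
FD 2.3: (12.2,0) -> (13.826,1.626) [heading=45, draw]
RT 180: heading 45 -> 225
REPEAT 2 [
  -- iteration 1/2 --
  PU: pen up
  LT 90: heading 225 -> 315
  RT 180: heading 315 -> 135
  RT 180: heading 135 -> 315
  -- iteration 2/2 --
  PU: pen up
  LT 90: heading 315 -> 45
  RT 180: heading 45 -> 225
  RT 180: heading 225 -> 45
]
RT 45: heading 45 -> 0
PU: pen up
RT 135: heading 0 -> 225
BK 8.4: (13.826,1.626) -> (19.766,7.566) [heading=225, move]
FD 4.9: (19.766,7.566) -> (16.301,4.101) [heading=225, move]
Final: pos=(16.301,4.101), heading=225, 2 segment(s) drawn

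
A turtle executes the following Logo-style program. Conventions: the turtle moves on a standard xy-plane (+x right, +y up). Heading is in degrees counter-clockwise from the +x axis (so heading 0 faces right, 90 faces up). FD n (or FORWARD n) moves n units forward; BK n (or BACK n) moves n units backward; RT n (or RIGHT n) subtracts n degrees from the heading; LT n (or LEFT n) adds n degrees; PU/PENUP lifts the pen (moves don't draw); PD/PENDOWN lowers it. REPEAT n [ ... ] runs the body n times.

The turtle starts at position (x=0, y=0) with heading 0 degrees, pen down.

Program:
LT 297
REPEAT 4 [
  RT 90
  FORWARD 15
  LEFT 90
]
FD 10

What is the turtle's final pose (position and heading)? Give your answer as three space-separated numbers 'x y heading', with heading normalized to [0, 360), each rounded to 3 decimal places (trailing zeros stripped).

Executing turtle program step by step:
Start: pos=(0,0), heading=0, pen down
LT 297: heading 0 -> 297
REPEAT 4 [
  -- iteration 1/4 --
  RT 90: heading 297 -> 207
  FD 15: (0,0) -> (-13.365,-6.81) [heading=207, draw]
  LT 90: heading 207 -> 297
  -- iteration 2/4 --
  RT 90: heading 297 -> 207
  FD 15: (-13.365,-6.81) -> (-26.73,-13.62) [heading=207, draw]
  LT 90: heading 207 -> 297
  -- iteration 3/4 --
  RT 90: heading 297 -> 207
  FD 15: (-26.73,-13.62) -> (-40.095,-20.43) [heading=207, draw]
  LT 90: heading 207 -> 297
  -- iteration 4/4 --
  RT 90: heading 297 -> 207
  FD 15: (-40.095,-20.43) -> (-53.46,-27.239) [heading=207, draw]
  LT 90: heading 207 -> 297
]
FD 10: (-53.46,-27.239) -> (-48.92,-36.149) [heading=297, draw]
Final: pos=(-48.92,-36.149), heading=297, 5 segment(s) drawn

Answer: -48.92 -36.149 297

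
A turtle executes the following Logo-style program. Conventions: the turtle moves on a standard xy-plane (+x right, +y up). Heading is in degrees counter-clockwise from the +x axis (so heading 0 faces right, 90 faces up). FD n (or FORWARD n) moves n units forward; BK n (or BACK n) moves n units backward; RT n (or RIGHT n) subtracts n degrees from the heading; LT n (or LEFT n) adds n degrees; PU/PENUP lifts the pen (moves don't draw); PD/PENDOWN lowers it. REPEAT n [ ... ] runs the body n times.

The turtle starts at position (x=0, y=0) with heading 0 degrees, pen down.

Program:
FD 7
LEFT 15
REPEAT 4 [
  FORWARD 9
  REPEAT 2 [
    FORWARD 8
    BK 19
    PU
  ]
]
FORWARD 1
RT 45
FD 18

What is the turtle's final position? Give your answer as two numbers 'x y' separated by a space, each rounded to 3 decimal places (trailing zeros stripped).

Executing turtle program step by step:
Start: pos=(0,0), heading=0, pen down
FD 7: (0,0) -> (7,0) [heading=0, draw]
LT 15: heading 0 -> 15
REPEAT 4 [
  -- iteration 1/4 --
  FD 9: (7,0) -> (15.693,2.329) [heading=15, draw]
  REPEAT 2 [
    -- iteration 1/2 --
    FD 8: (15.693,2.329) -> (23.421,4.4) [heading=15, draw]
    BK 19: (23.421,4.4) -> (5.068,-0.518) [heading=15, draw]
    PU: pen up
    -- iteration 2/2 --
    FD 8: (5.068,-0.518) -> (12.796,1.553) [heading=15, move]
    BK 19: (12.796,1.553) -> (-5.557,-3.365) [heading=15, move]
    PU: pen up
  ]
  -- iteration 2/4 --
  FD 9: (-5.557,-3.365) -> (3.136,-1.035) [heading=15, move]
  REPEAT 2 [
    -- iteration 1/2 --
    FD 8: (3.136,-1.035) -> (10.864,1.035) [heading=15, move]
    BK 19: (10.864,1.035) -> (-7.489,-3.882) [heading=15, move]
    PU: pen up
    -- iteration 2/2 --
    FD 8: (-7.489,-3.882) -> (0.239,-1.812) [heading=15, move]
    BK 19: (0.239,-1.812) -> (-18.114,-6.729) [heading=15, move]
    PU: pen up
  ]
  -- iteration 3/4 --
  FD 9: (-18.114,-6.729) -> (-9.421,-4.4) [heading=15, move]
  REPEAT 2 [
    -- iteration 1/2 --
    FD 8: (-9.421,-4.4) -> (-1.693,-2.329) [heading=15, move]
    BK 19: (-1.693,-2.329) -> (-20.046,-7.247) [heading=15, move]
    PU: pen up
    -- iteration 2/2 --
    FD 8: (-20.046,-7.247) -> (-12.319,-5.176) [heading=15, move]
    BK 19: (-12.319,-5.176) -> (-30.671,-10.094) [heading=15, move]
    PU: pen up
  ]
  -- iteration 4/4 --
  FD 9: (-30.671,-10.094) -> (-21.978,-7.765) [heading=15, move]
  REPEAT 2 [
    -- iteration 1/2 --
    FD 8: (-21.978,-7.765) -> (-14.25,-5.694) [heading=15, move]
    BK 19: (-14.25,-5.694) -> (-32.603,-10.612) [heading=15, move]
    PU: pen up
    -- iteration 2/2 --
    FD 8: (-32.603,-10.612) -> (-24.876,-8.541) [heading=15, move]
    BK 19: (-24.876,-8.541) -> (-43.228,-13.459) [heading=15, move]
    PU: pen up
  ]
]
FD 1: (-43.228,-13.459) -> (-42.262,-13.2) [heading=15, move]
RT 45: heading 15 -> 330
FD 18: (-42.262,-13.2) -> (-26.674,-22.2) [heading=330, move]
Final: pos=(-26.674,-22.2), heading=330, 4 segment(s) drawn

Answer: -26.674 -22.2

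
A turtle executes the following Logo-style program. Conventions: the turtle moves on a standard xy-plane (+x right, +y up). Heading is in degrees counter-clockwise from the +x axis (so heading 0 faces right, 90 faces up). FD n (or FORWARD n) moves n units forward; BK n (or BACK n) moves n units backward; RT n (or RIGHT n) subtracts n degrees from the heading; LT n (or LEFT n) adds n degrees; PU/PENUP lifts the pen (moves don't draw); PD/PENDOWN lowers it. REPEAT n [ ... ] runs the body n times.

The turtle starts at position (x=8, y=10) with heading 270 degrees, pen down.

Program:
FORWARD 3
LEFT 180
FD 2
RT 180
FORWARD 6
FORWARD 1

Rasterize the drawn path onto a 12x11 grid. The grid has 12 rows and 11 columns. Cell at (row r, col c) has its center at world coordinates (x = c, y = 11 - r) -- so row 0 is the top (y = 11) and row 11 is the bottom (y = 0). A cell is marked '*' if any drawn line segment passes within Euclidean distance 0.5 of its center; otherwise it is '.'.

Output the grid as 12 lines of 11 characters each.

Segment 0: (8,10) -> (8,7)
Segment 1: (8,7) -> (8,9)
Segment 2: (8,9) -> (8,3)
Segment 3: (8,3) -> (8,2)

Answer: ...........
........*..
........*..
........*..
........*..
........*..
........*..
........*..
........*..
........*..
...........
...........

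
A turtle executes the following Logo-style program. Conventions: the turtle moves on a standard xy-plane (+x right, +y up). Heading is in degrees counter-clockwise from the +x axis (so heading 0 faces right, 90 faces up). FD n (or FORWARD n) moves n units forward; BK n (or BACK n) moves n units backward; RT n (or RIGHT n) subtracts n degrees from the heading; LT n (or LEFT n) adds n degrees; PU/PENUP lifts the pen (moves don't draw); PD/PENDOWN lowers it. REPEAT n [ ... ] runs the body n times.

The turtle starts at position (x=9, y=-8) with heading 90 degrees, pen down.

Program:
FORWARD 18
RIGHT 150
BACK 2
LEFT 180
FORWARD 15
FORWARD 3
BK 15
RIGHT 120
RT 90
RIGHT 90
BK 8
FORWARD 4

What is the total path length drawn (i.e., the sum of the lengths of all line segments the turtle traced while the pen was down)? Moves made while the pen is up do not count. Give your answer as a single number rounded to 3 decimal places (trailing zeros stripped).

Executing turtle program step by step:
Start: pos=(9,-8), heading=90, pen down
FD 18: (9,-8) -> (9,10) [heading=90, draw]
RT 150: heading 90 -> 300
BK 2: (9,10) -> (8,11.732) [heading=300, draw]
LT 180: heading 300 -> 120
FD 15: (8,11.732) -> (0.5,24.722) [heading=120, draw]
FD 3: (0.5,24.722) -> (-1,27.321) [heading=120, draw]
BK 15: (-1,27.321) -> (6.5,14.33) [heading=120, draw]
RT 120: heading 120 -> 0
RT 90: heading 0 -> 270
RT 90: heading 270 -> 180
BK 8: (6.5,14.33) -> (14.5,14.33) [heading=180, draw]
FD 4: (14.5,14.33) -> (10.5,14.33) [heading=180, draw]
Final: pos=(10.5,14.33), heading=180, 7 segment(s) drawn

Segment lengths:
  seg 1: (9,-8) -> (9,10), length = 18
  seg 2: (9,10) -> (8,11.732), length = 2
  seg 3: (8,11.732) -> (0.5,24.722), length = 15
  seg 4: (0.5,24.722) -> (-1,27.321), length = 3
  seg 5: (-1,27.321) -> (6.5,14.33), length = 15
  seg 6: (6.5,14.33) -> (14.5,14.33), length = 8
  seg 7: (14.5,14.33) -> (10.5,14.33), length = 4
Total = 65

Answer: 65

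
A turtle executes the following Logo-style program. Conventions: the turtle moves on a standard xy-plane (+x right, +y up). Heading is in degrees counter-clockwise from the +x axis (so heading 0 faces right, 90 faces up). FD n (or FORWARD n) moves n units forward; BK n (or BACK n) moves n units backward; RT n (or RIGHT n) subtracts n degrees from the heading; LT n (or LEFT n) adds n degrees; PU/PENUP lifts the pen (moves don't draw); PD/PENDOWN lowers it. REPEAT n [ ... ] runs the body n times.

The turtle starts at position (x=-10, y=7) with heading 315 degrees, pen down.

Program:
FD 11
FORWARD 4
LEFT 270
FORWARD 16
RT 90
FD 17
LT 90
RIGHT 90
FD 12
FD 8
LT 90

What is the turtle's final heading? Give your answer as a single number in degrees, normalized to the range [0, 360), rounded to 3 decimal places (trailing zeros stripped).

Answer: 225

Derivation:
Executing turtle program step by step:
Start: pos=(-10,7), heading=315, pen down
FD 11: (-10,7) -> (-2.222,-0.778) [heading=315, draw]
FD 4: (-2.222,-0.778) -> (0.607,-3.607) [heading=315, draw]
LT 270: heading 315 -> 225
FD 16: (0.607,-3.607) -> (-10.707,-14.92) [heading=225, draw]
RT 90: heading 225 -> 135
FD 17: (-10.707,-14.92) -> (-22.728,-2.899) [heading=135, draw]
LT 90: heading 135 -> 225
RT 90: heading 225 -> 135
FD 12: (-22.728,-2.899) -> (-31.213,5.586) [heading=135, draw]
FD 8: (-31.213,5.586) -> (-36.87,11.243) [heading=135, draw]
LT 90: heading 135 -> 225
Final: pos=(-36.87,11.243), heading=225, 6 segment(s) drawn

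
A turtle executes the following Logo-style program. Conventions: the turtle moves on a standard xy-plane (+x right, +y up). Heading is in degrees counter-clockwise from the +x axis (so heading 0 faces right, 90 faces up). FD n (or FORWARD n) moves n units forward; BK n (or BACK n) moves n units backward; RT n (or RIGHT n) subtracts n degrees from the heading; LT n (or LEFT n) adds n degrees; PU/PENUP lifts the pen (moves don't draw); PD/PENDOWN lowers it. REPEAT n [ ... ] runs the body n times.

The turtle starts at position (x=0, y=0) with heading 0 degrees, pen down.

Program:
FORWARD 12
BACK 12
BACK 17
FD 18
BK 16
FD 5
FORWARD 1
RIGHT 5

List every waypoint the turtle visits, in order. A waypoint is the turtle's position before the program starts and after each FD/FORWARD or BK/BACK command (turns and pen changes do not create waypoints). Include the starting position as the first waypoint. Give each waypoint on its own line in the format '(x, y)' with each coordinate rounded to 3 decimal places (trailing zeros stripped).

Executing turtle program step by step:
Start: pos=(0,0), heading=0, pen down
FD 12: (0,0) -> (12,0) [heading=0, draw]
BK 12: (12,0) -> (0,0) [heading=0, draw]
BK 17: (0,0) -> (-17,0) [heading=0, draw]
FD 18: (-17,0) -> (1,0) [heading=0, draw]
BK 16: (1,0) -> (-15,0) [heading=0, draw]
FD 5: (-15,0) -> (-10,0) [heading=0, draw]
FD 1: (-10,0) -> (-9,0) [heading=0, draw]
RT 5: heading 0 -> 355
Final: pos=(-9,0), heading=355, 7 segment(s) drawn
Waypoints (8 total):
(0, 0)
(12, 0)
(0, 0)
(-17, 0)
(1, 0)
(-15, 0)
(-10, 0)
(-9, 0)

Answer: (0, 0)
(12, 0)
(0, 0)
(-17, 0)
(1, 0)
(-15, 0)
(-10, 0)
(-9, 0)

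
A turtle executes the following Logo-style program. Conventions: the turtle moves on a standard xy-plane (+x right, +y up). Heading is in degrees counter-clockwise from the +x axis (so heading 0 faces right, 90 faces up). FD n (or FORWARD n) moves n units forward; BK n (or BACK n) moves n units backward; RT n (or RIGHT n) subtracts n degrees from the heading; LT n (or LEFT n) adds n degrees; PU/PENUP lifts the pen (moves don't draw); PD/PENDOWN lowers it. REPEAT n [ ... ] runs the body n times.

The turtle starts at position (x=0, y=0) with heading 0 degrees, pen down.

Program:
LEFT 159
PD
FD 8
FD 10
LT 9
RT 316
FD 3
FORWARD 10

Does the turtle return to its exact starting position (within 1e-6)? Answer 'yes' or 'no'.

Executing turtle program step by step:
Start: pos=(0,0), heading=0, pen down
LT 159: heading 0 -> 159
PD: pen down
FD 8: (0,0) -> (-7.469,2.867) [heading=159, draw]
FD 10: (-7.469,2.867) -> (-16.804,6.451) [heading=159, draw]
LT 9: heading 159 -> 168
RT 316: heading 168 -> 212
FD 3: (-16.804,6.451) -> (-19.349,4.861) [heading=212, draw]
FD 10: (-19.349,4.861) -> (-27.829,-0.438) [heading=212, draw]
Final: pos=(-27.829,-0.438), heading=212, 4 segment(s) drawn

Start position: (0, 0)
Final position: (-27.829, -0.438)
Distance = 27.833; >= 1e-6 -> NOT closed

Answer: no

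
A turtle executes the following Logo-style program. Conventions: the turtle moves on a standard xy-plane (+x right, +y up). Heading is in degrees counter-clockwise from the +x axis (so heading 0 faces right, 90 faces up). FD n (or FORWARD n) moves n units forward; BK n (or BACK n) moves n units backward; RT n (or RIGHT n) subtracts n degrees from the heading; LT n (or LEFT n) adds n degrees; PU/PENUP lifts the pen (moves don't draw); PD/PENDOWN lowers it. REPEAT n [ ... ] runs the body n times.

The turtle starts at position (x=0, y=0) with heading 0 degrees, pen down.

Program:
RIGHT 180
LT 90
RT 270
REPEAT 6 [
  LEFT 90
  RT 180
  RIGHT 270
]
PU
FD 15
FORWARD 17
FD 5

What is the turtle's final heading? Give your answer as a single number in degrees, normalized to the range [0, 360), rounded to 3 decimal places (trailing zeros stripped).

Executing turtle program step by step:
Start: pos=(0,0), heading=0, pen down
RT 180: heading 0 -> 180
LT 90: heading 180 -> 270
RT 270: heading 270 -> 0
REPEAT 6 [
  -- iteration 1/6 --
  LT 90: heading 0 -> 90
  RT 180: heading 90 -> 270
  RT 270: heading 270 -> 0
  -- iteration 2/6 --
  LT 90: heading 0 -> 90
  RT 180: heading 90 -> 270
  RT 270: heading 270 -> 0
  -- iteration 3/6 --
  LT 90: heading 0 -> 90
  RT 180: heading 90 -> 270
  RT 270: heading 270 -> 0
  -- iteration 4/6 --
  LT 90: heading 0 -> 90
  RT 180: heading 90 -> 270
  RT 270: heading 270 -> 0
  -- iteration 5/6 --
  LT 90: heading 0 -> 90
  RT 180: heading 90 -> 270
  RT 270: heading 270 -> 0
  -- iteration 6/6 --
  LT 90: heading 0 -> 90
  RT 180: heading 90 -> 270
  RT 270: heading 270 -> 0
]
PU: pen up
FD 15: (0,0) -> (15,0) [heading=0, move]
FD 17: (15,0) -> (32,0) [heading=0, move]
FD 5: (32,0) -> (37,0) [heading=0, move]
Final: pos=(37,0), heading=0, 0 segment(s) drawn

Answer: 0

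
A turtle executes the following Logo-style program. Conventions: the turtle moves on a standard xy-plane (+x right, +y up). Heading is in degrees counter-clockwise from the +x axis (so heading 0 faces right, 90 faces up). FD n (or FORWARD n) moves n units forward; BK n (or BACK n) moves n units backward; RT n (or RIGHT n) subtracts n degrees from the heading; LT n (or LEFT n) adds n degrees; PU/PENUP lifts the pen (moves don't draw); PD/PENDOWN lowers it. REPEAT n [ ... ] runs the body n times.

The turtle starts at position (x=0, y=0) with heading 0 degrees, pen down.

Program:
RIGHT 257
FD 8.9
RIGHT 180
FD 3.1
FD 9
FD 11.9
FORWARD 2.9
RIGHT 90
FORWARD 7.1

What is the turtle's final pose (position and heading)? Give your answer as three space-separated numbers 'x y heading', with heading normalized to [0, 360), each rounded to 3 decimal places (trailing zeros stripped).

Executing turtle program step by step:
Start: pos=(0,0), heading=0, pen down
RT 257: heading 0 -> 103
FD 8.9: (0,0) -> (-2.002,8.672) [heading=103, draw]
RT 180: heading 103 -> 283
FD 3.1: (-2.002,8.672) -> (-1.305,5.651) [heading=283, draw]
FD 9: (-1.305,5.651) -> (0.72,-3.118) [heading=283, draw]
FD 11.9: (0.72,-3.118) -> (3.397,-14.713) [heading=283, draw]
FD 2.9: (3.397,-14.713) -> (4.049,-17.539) [heading=283, draw]
RT 90: heading 283 -> 193
FD 7.1: (4.049,-17.539) -> (-2.869,-19.136) [heading=193, draw]
Final: pos=(-2.869,-19.136), heading=193, 6 segment(s) drawn

Answer: -2.869 -19.136 193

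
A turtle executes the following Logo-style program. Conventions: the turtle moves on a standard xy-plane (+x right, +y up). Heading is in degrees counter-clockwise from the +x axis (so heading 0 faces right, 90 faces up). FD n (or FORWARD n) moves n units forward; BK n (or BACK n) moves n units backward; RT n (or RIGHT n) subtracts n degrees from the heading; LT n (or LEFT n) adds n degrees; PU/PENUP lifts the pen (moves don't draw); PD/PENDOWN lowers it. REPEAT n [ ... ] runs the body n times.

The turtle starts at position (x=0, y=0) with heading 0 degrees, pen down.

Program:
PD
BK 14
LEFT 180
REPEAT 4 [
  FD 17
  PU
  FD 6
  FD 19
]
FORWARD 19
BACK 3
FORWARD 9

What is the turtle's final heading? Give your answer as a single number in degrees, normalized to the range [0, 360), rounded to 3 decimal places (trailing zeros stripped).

Answer: 180

Derivation:
Executing turtle program step by step:
Start: pos=(0,0), heading=0, pen down
PD: pen down
BK 14: (0,0) -> (-14,0) [heading=0, draw]
LT 180: heading 0 -> 180
REPEAT 4 [
  -- iteration 1/4 --
  FD 17: (-14,0) -> (-31,0) [heading=180, draw]
  PU: pen up
  FD 6: (-31,0) -> (-37,0) [heading=180, move]
  FD 19: (-37,0) -> (-56,0) [heading=180, move]
  -- iteration 2/4 --
  FD 17: (-56,0) -> (-73,0) [heading=180, move]
  PU: pen up
  FD 6: (-73,0) -> (-79,0) [heading=180, move]
  FD 19: (-79,0) -> (-98,0) [heading=180, move]
  -- iteration 3/4 --
  FD 17: (-98,0) -> (-115,0) [heading=180, move]
  PU: pen up
  FD 6: (-115,0) -> (-121,0) [heading=180, move]
  FD 19: (-121,0) -> (-140,0) [heading=180, move]
  -- iteration 4/4 --
  FD 17: (-140,0) -> (-157,0) [heading=180, move]
  PU: pen up
  FD 6: (-157,0) -> (-163,0) [heading=180, move]
  FD 19: (-163,0) -> (-182,0) [heading=180, move]
]
FD 19: (-182,0) -> (-201,0) [heading=180, move]
BK 3: (-201,0) -> (-198,0) [heading=180, move]
FD 9: (-198,0) -> (-207,0) [heading=180, move]
Final: pos=(-207,0), heading=180, 2 segment(s) drawn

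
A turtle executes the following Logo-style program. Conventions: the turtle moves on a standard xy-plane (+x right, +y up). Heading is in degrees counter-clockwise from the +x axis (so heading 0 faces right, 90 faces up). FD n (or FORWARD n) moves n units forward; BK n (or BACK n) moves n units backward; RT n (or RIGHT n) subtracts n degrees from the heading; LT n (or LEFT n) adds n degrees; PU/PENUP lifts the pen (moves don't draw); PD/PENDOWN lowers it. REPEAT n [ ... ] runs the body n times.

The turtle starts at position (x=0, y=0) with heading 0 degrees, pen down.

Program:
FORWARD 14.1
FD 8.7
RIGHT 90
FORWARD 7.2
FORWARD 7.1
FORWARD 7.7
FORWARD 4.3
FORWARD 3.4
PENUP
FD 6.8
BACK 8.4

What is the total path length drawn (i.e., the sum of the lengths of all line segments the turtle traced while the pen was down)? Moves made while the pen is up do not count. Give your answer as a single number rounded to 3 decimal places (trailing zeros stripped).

Executing turtle program step by step:
Start: pos=(0,0), heading=0, pen down
FD 14.1: (0,0) -> (14.1,0) [heading=0, draw]
FD 8.7: (14.1,0) -> (22.8,0) [heading=0, draw]
RT 90: heading 0 -> 270
FD 7.2: (22.8,0) -> (22.8,-7.2) [heading=270, draw]
FD 7.1: (22.8,-7.2) -> (22.8,-14.3) [heading=270, draw]
FD 7.7: (22.8,-14.3) -> (22.8,-22) [heading=270, draw]
FD 4.3: (22.8,-22) -> (22.8,-26.3) [heading=270, draw]
FD 3.4: (22.8,-26.3) -> (22.8,-29.7) [heading=270, draw]
PU: pen up
FD 6.8: (22.8,-29.7) -> (22.8,-36.5) [heading=270, move]
BK 8.4: (22.8,-36.5) -> (22.8,-28.1) [heading=270, move]
Final: pos=(22.8,-28.1), heading=270, 7 segment(s) drawn

Segment lengths:
  seg 1: (0,0) -> (14.1,0), length = 14.1
  seg 2: (14.1,0) -> (22.8,0), length = 8.7
  seg 3: (22.8,0) -> (22.8,-7.2), length = 7.2
  seg 4: (22.8,-7.2) -> (22.8,-14.3), length = 7.1
  seg 5: (22.8,-14.3) -> (22.8,-22), length = 7.7
  seg 6: (22.8,-22) -> (22.8,-26.3), length = 4.3
  seg 7: (22.8,-26.3) -> (22.8,-29.7), length = 3.4
Total = 52.5

Answer: 52.5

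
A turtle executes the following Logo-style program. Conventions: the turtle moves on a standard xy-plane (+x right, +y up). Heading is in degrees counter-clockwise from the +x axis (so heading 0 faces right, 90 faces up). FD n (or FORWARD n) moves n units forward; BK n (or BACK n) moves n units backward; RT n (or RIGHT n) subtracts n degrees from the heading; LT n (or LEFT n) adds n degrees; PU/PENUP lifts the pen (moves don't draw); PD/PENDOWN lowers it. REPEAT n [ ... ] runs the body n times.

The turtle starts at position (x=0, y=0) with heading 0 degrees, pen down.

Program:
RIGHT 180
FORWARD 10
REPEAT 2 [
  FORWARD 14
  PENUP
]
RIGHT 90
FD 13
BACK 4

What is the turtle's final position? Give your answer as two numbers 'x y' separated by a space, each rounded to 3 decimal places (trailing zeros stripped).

Executing turtle program step by step:
Start: pos=(0,0), heading=0, pen down
RT 180: heading 0 -> 180
FD 10: (0,0) -> (-10,0) [heading=180, draw]
REPEAT 2 [
  -- iteration 1/2 --
  FD 14: (-10,0) -> (-24,0) [heading=180, draw]
  PU: pen up
  -- iteration 2/2 --
  FD 14: (-24,0) -> (-38,0) [heading=180, move]
  PU: pen up
]
RT 90: heading 180 -> 90
FD 13: (-38,0) -> (-38,13) [heading=90, move]
BK 4: (-38,13) -> (-38,9) [heading=90, move]
Final: pos=(-38,9), heading=90, 2 segment(s) drawn

Answer: -38 9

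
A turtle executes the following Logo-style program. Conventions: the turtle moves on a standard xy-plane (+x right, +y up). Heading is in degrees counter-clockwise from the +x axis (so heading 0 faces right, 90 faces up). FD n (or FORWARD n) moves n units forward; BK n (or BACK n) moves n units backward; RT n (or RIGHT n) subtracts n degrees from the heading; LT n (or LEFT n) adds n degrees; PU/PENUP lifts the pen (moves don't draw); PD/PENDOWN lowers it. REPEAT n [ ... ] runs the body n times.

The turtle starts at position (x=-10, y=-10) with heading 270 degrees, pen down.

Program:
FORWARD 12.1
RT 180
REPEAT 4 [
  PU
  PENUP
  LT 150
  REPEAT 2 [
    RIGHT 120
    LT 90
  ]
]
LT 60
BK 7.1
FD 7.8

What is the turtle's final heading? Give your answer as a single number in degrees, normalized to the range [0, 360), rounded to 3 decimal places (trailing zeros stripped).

Executing turtle program step by step:
Start: pos=(-10,-10), heading=270, pen down
FD 12.1: (-10,-10) -> (-10,-22.1) [heading=270, draw]
RT 180: heading 270 -> 90
REPEAT 4 [
  -- iteration 1/4 --
  PU: pen up
  PU: pen up
  LT 150: heading 90 -> 240
  REPEAT 2 [
    -- iteration 1/2 --
    RT 120: heading 240 -> 120
    LT 90: heading 120 -> 210
    -- iteration 2/2 --
    RT 120: heading 210 -> 90
    LT 90: heading 90 -> 180
  ]
  -- iteration 2/4 --
  PU: pen up
  PU: pen up
  LT 150: heading 180 -> 330
  REPEAT 2 [
    -- iteration 1/2 --
    RT 120: heading 330 -> 210
    LT 90: heading 210 -> 300
    -- iteration 2/2 --
    RT 120: heading 300 -> 180
    LT 90: heading 180 -> 270
  ]
  -- iteration 3/4 --
  PU: pen up
  PU: pen up
  LT 150: heading 270 -> 60
  REPEAT 2 [
    -- iteration 1/2 --
    RT 120: heading 60 -> 300
    LT 90: heading 300 -> 30
    -- iteration 2/2 --
    RT 120: heading 30 -> 270
    LT 90: heading 270 -> 0
  ]
  -- iteration 4/4 --
  PU: pen up
  PU: pen up
  LT 150: heading 0 -> 150
  REPEAT 2 [
    -- iteration 1/2 --
    RT 120: heading 150 -> 30
    LT 90: heading 30 -> 120
    -- iteration 2/2 --
    RT 120: heading 120 -> 0
    LT 90: heading 0 -> 90
  ]
]
LT 60: heading 90 -> 150
BK 7.1: (-10,-22.1) -> (-3.851,-25.65) [heading=150, move]
FD 7.8: (-3.851,-25.65) -> (-10.606,-21.75) [heading=150, move]
Final: pos=(-10.606,-21.75), heading=150, 1 segment(s) drawn

Answer: 150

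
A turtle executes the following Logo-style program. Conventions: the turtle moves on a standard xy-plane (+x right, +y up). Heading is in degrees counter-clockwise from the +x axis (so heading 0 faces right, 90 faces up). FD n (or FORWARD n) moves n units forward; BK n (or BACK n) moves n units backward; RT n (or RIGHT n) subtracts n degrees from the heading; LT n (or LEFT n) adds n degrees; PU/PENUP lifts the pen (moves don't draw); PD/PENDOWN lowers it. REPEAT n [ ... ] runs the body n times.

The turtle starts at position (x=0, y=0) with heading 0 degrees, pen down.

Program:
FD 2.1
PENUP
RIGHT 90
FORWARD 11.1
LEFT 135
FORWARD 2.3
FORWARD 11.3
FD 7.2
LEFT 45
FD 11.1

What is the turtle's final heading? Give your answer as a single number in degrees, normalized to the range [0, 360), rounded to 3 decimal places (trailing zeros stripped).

Executing turtle program step by step:
Start: pos=(0,0), heading=0, pen down
FD 2.1: (0,0) -> (2.1,0) [heading=0, draw]
PU: pen up
RT 90: heading 0 -> 270
FD 11.1: (2.1,0) -> (2.1,-11.1) [heading=270, move]
LT 135: heading 270 -> 45
FD 2.3: (2.1,-11.1) -> (3.726,-9.474) [heading=45, move]
FD 11.3: (3.726,-9.474) -> (11.717,-1.483) [heading=45, move]
FD 7.2: (11.717,-1.483) -> (16.808,3.608) [heading=45, move]
LT 45: heading 45 -> 90
FD 11.1: (16.808,3.608) -> (16.808,14.708) [heading=90, move]
Final: pos=(16.808,14.708), heading=90, 1 segment(s) drawn

Answer: 90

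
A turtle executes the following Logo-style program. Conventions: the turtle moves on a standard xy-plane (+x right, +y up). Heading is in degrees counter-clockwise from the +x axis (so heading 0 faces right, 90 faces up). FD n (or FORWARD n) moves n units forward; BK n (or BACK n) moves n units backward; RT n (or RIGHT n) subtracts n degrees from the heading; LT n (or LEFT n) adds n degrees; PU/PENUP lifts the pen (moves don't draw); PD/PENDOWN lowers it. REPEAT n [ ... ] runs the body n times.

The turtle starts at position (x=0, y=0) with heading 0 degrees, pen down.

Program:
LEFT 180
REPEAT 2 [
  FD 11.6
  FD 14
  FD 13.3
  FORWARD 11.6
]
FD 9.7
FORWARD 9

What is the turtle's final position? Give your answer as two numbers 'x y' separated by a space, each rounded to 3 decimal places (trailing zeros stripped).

Executing turtle program step by step:
Start: pos=(0,0), heading=0, pen down
LT 180: heading 0 -> 180
REPEAT 2 [
  -- iteration 1/2 --
  FD 11.6: (0,0) -> (-11.6,0) [heading=180, draw]
  FD 14: (-11.6,0) -> (-25.6,0) [heading=180, draw]
  FD 13.3: (-25.6,0) -> (-38.9,0) [heading=180, draw]
  FD 11.6: (-38.9,0) -> (-50.5,0) [heading=180, draw]
  -- iteration 2/2 --
  FD 11.6: (-50.5,0) -> (-62.1,0) [heading=180, draw]
  FD 14: (-62.1,0) -> (-76.1,0) [heading=180, draw]
  FD 13.3: (-76.1,0) -> (-89.4,0) [heading=180, draw]
  FD 11.6: (-89.4,0) -> (-101,0) [heading=180, draw]
]
FD 9.7: (-101,0) -> (-110.7,0) [heading=180, draw]
FD 9: (-110.7,0) -> (-119.7,0) [heading=180, draw]
Final: pos=(-119.7,0), heading=180, 10 segment(s) drawn

Answer: -119.7 0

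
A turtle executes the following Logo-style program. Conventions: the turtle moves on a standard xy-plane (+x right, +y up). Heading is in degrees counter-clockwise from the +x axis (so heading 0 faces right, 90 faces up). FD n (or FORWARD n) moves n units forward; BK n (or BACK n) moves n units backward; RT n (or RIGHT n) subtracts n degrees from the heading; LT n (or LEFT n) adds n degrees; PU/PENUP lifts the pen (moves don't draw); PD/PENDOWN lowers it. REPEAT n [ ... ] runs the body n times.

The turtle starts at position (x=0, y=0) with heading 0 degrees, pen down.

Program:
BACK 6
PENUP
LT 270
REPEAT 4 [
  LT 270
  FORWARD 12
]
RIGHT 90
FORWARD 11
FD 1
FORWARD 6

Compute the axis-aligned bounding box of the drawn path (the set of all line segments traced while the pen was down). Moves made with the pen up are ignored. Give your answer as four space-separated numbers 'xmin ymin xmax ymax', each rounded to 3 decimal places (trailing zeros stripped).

Answer: -6 0 0 0

Derivation:
Executing turtle program step by step:
Start: pos=(0,0), heading=0, pen down
BK 6: (0,0) -> (-6,0) [heading=0, draw]
PU: pen up
LT 270: heading 0 -> 270
REPEAT 4 [
  -- iteration 1/4 --
  LT 270: heading 270 -> 180
  FD 12: (-6,0) -> (-18,0) [heading=180, move]
  -- iteration 2/4 --
  LT 270: heading 180 -> 90
  FD 12: (-18,0) -> (-18,12) [heading=90, move]
  -- iteration 3/4 --
  LT 270: heading 90 -> 0
  FD 12: (-18,12) -> (-6,12) [heading=0, move]
  -- iteration 4/4 --
  LT 270: heading 0 -> 270
  FD 12: (-6,12) -> (-6,0) [heading=270, move]
]
RT 90: heading 270 -> 180
FD 11: (-6,0) -> (-17,0) [heading=180, move]
FD 1: (-17,0) -> (-18,0) [heading=180, move]
FD 6: (-18,0) -> (-24,0) [heading=180, move]
Final: pos=(-24,0), heading=180, 1 segment(s) drawn

Segment endpoints: x in {-6, 0}, y in {0}
xmin=-6, ymin=0, xmax=0, ymax=0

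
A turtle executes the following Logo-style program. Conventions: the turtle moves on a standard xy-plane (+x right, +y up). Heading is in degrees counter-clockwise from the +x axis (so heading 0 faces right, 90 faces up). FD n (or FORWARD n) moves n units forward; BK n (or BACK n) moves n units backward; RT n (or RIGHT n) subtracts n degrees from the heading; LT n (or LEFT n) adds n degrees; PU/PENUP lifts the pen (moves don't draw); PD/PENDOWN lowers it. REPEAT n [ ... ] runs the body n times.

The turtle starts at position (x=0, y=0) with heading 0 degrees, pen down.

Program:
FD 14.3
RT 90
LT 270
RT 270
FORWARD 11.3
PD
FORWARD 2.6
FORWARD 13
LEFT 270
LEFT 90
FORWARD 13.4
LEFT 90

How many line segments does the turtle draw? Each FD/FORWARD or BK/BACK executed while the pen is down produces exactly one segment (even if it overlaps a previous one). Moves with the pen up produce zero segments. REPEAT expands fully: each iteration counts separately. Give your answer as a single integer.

Answer: 5

Derivation:
Executing turtle program step by step:
Start: pos=(0,0), heading=0, pen down
FD 14.3: (0,0) -> (14.3,0) [heading=0, draw]
RT 90: heading 0 -> 270
LT 270: heading 270 -> 180
RT 270: heading 180 -> 270
FD 11.3: (14.3,0) -> (14.3,-11.3) [heading=270, draw]
PD: pen down
FD 2.6: (14.3,-11.3) -> (14.3,-13.9) [heading=270, draw]
FD 13: (14.3,-13.9) -> (14.3,-26.9) [heading=270, draw]
LT 270: heading 270 -> 180
LT 90: heading 180 -> 270
FD 13.4: (14.3,-26.9) -> (14.3,-40.3) [heading=270, draw]
LT 90: heading 270 -> 0
Final: pos=(14.3,-40.3), heading=0, 5 segment(s) drawn
Segments drawn: 5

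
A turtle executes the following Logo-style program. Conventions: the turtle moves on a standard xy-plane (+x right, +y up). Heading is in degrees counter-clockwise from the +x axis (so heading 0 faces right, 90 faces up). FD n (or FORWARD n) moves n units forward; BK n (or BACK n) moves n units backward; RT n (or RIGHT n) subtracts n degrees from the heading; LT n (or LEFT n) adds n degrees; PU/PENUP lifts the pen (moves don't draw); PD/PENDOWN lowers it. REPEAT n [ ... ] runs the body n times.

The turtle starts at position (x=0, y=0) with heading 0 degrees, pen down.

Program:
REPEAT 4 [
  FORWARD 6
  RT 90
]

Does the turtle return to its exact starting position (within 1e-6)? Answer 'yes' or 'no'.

Executing turtle program step by step:
Start: pos=(0,0), heading=0, pen down
REPEAT 4 [
  -- iteration 1/4 --
  FD 6: (0,0) -> (6,0) [heading=0, draw]
  RT 90: heading 0 -> 270
  -- iteration 2/4 --
  FD 6: (6,0) -> (6,-6) [heading=270, draw]
  RT 90: heading 270 -> 180
  -- iteration 3/4 --
  FD 6: (6,-6) -> (0,-6) [heading=180, draw]
  RT 90: heading 180 -> 90
  -- iteration 4/4 --
  FD 6: (0,-6) -> (0,0) [heading=90, draw]
  RT 90: heading 90 -> 0
]
Final: pos=(0,0), heading=0, 4 segment(s) drawn

Start position: (0, 0)
Final position: (0, 0)
Distance = 0; < 1e-6 -> CLOSED

Answer: yes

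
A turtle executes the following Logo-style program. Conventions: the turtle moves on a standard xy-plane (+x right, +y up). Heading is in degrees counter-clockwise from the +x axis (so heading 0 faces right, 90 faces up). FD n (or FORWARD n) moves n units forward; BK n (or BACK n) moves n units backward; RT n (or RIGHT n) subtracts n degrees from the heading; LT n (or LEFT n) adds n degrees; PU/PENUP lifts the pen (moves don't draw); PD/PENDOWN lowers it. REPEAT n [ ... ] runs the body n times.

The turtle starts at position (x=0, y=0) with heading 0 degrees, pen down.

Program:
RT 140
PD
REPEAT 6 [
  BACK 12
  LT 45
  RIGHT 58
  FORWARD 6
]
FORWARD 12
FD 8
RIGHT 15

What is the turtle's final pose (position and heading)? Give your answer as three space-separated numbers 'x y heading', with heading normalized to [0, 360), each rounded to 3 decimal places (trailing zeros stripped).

Answer: 17.178 24.218 127

Derivation:
Executing turtle program step by step:
Start: pos=(0,0), heading=0, pen down
RT 140: heading 0 -> 220
PD: pen down
REPEAT 6 [
  -- iteration 1/6 --
  BK 12: (0,0) -> (9.193,7.713) [heading=220, draw]
  LT 45: heading 220 -> 265
  RT 58: heading 265 -> 207
  FD 6: (9.193,7.713) -> (3.846,4.99) [heading=207, draw]
  -- iteration 2/6 --
  BK 12: (3.846,4.99) -> (14.539,10.437) [heading=207, draw]
  LT 45: heading 207 -> 252
  RT 58: heading 252 -> 194
  FD 6: (14.539,10.437) -> (8.717,8.986) [heading=194, draw]
  -- iteration 3/6 --
  BK 12: (8.717,8.986) -> (20.36,11.889) [heading=194, draw]
  LT 45: heading 194 -> 239
  RT 58: heading 239 -> 181
  FD 6: (20.36,11.889) -> (14.361,11.784) [heading=181, draw]
  -- iteration 4/6 --
  BK 12: (14.361,11.784) -> (26.359,11.994) [heading=181, draw]
  LT 45: heading 181 -> 226
  RT 58: heading 226 -> 168
  FD 6: (26.359,11.994) -> (20.491,13.241) [heading=168, draw]
  -- iteration 5/6 --
  BK 12: (20.491,13.241) -> (32.228,10.746) [heading=168, draw]
  LT 45: heading 168 -> 213
  RT 58: heading 213 -> 155
  FD 6: (32.228,10.746) -> (26.79,13.282) [heading=155, draw]
  -- iteration 6/6 --
  BK 12: (26.79,13.282) -> (37.666,8.21) [heading=155, draw]
  LT 45: heading 155 -> 200
  RT 58: heading 200 -> 142
  FD 6: (37.666,8.21) -> (32.938,11.904) [heading=142, draw]
]
FD 12: (32.938,11.904) -> (23.482,19.292) [heading=142, draw]
FD 8: (23.482,19.292) -> (17.178,24.218) [heading=142, draw]
RT 15: heading 142 -> 127
Final: pos=(17.178,24.218), heading=127, 14 segment(s) drawn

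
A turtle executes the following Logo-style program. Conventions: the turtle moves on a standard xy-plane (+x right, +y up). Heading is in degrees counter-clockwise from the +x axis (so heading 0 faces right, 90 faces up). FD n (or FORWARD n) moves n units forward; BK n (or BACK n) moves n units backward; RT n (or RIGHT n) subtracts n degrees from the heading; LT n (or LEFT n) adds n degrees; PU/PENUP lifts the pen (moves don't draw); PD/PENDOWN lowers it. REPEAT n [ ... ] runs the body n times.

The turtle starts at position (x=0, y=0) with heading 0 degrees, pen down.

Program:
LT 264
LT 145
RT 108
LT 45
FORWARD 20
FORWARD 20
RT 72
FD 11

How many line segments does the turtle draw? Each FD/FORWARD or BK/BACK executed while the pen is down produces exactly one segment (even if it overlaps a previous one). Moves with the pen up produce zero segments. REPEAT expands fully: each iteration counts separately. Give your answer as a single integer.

Executing turtle program step by step:
Start: pos=(0,0), heading=0, pen down
LT 264: heading 0 -> 264
LT 145: heading 264 -> 49
RT 108: heading 49 -> 301
LT 45: heading 301 -> 346
FD 20: (0,0) -> (19.406,-4.838) [heading=346, draw]
FD 20: (19.406,-4.838) -> (38.812,-9.677) [heading=346, draw]
RT 72: heading 346 -> 274
FD 11: (38.812,-9.677) -> (39.579,-20.65) [heading=274, draw]
Final: pos=(39.579,-20.65), heading=274, 3 segment(s) drawn
Segments drawn: 3

Answer: 3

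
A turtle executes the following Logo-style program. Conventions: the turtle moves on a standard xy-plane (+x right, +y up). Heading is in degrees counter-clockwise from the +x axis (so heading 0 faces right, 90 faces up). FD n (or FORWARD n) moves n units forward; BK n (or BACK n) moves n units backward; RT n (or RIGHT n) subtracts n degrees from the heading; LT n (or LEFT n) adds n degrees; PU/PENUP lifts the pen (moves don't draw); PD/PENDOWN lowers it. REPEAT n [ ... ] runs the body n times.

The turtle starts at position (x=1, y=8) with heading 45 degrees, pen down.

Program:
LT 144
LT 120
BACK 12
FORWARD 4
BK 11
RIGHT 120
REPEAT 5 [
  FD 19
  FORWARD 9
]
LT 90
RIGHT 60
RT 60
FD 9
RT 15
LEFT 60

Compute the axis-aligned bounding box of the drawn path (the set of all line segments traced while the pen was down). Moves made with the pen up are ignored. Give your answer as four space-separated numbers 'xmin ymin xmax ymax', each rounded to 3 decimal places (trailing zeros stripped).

Answer: -157.636 0.865 1 22.766

Derivation:
Executing turtle program step by step:
Start: pos=(1,8), heading=45, pen down
LT 144: heading 45 -> 189
LT 120: heading 189 -> 309
BK 12: (1,8) -> (-6.552,17.326) [heading=309, draw]
FD 4: (-6.552,17.326) -> (-4.035,14.217) [heading=309, draw]
BK 11: (-4.035,14.217) -> (-10.957,22.766) [heading=309, draw]
RT 120: heading 309 -> 189
REPEAT 5 [
  -- iteration 1/5 --
  FD 19: (-10.957,22.766) -> (-29.723,19.794) [heading=189, draw]
  FD 9: (-29.723,19.794) -> (-38.612,18.386) [heading=189, draw]
  -- iteration 2/5 --
  FD 19: (-38.612,18.386) -> (-57.378,15.413) [heading=189, draw]
  FD 9: (-57.378,15.413) -> (-66.268,14.005) [heading=189, draw]
  -- iteration 3/5 --
  FD 19: (-66.268,14.005) -> (-85.034,11.033) [heading=189, draw]
  FD 9: (-85.034,11.033) -> (-93.923,9.625) [heading=189, draw]
  -- iteration 4/5 --
  FD 19: (-93.923,9.625) -> (-112.689,6.653) [heading=189, draw]
  FD 9: (-112.689,6.653) -> (-121.578,5.245) [heading=189, draw]
  -- iteration 5/5 --
  FD 19: (-121.578,5.245) -> (-140.344,2.273) [heading=189, draw]
  FD 9: (-140.344,2.273) -> (-149.233,0.865) [heading=189, draw]
]
LT 90: heading 189 -> 279
RT 60: heading 279 -> 219
RT 60: heading 219 -> 159
FD 9: (-149.233,0.865) -> (-157.636,4.09) [heading=159, draw]
RT 15: heading 159 -> 144
LT 60: heading 144 -> 204
Final: pos=(-157.636,4.09), heading=204, 14 segment(s) drawn

Segment endpoints: x in {-157.636, -149.233, -140.344, -121.578, -112.689, -93.923, -85.034, -66.268, -57.378, -38.612, -29.723, -10.957, -6.552, -4.035, 1}, y in {0.865, 2.273, 4.09, 5.245, 6.653, 8, 9.625, 11.033, 14.005, 14.217, 15.413, 17.326, 18.386, 19.794, 22.766}
xmin=-157.636, ymin=0.865, xmax=1, ymax=22.766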